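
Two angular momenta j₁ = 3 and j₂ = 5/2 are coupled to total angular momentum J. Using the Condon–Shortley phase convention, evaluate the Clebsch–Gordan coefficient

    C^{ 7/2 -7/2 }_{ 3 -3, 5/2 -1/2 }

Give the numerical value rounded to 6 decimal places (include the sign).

+0.577350  (= +√(1/3))

√[8·2!4!3!/10! · 0!6!2!3!0!7!] = √(27648)
  +(−1)^2/∏(2,0,4,0,0,3)! = 1/288  (running 1/288)
⟨..|..⟩ = √(27648)·(1/288) = +0.577350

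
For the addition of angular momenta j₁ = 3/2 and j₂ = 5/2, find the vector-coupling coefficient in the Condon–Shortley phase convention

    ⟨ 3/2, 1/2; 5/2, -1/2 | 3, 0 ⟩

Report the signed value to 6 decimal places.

triangle: 1!·2!·4!/8! = 48/40320
(j±m)!: 2!·1!·2!·3!·3!·3! = 864
prefactor² = (2J+1)·Δ·N² = 36/5
  k=0: +1/(0!·1!·1!·2!·1!·2!) = 1/4
  k=1: −1/(1!·0!·0!·1!·2!·3!) = -1/12
Σ = 1/6  ⇒  CG² = 36/5·1/6² = 1/5
CG = +√(1/5) = +0.447214

+0.447214  (= +√(1/5))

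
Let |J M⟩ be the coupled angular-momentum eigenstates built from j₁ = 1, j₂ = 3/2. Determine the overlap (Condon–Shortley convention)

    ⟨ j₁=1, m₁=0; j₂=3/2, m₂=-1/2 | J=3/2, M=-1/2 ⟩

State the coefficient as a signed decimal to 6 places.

j₁+j₂−J=1  J+j₁−j₂=1  J−j₁+j₂=2  j₁+j₂+J+1=5
(j₁±m₁, j₂±m₂, J±M) = (1,1,1,2,1,2)
P² = 4/15
sum k=0..1:
  [0] +1/1 = 1
  [1] −1/2 = -1/2
S = 1/2
C² = P²·S² = 1/15 ; C = +0.258199

+0.258199  (= +√(1/15))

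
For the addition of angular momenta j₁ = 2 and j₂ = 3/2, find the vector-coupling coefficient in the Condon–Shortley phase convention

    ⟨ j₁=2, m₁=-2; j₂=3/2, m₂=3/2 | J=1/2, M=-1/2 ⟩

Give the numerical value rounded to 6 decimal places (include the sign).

-0.632456  (= −√(2/5))

j₁+j₂−J=3  J+j₁−j₂=1  J−j₁+j₂=0  j₁+j₂+J+1=5
(j₁±m₁, j₂±m₂, J±M) = (0,4,3,0,0,1)
P² = 72/5
sum k=3..3:
  [3] −1/6 = -1/6
S = -1/6
C² = P²·S² = 2/5 ; C = -0.632456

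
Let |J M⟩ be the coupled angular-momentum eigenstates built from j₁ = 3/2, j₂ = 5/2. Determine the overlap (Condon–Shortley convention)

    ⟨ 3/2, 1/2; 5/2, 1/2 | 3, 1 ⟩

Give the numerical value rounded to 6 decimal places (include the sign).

+0.129099

√[7·1!2!4!/8! · 2!1!3!2!4!2!] = √(48/5)
  +(−1)^0/∏(0,1,1,3,1,1)! = 1/6  (running 1/6)
  +(−1)^1/∏(1,0,0,2,2,2)! = -1/8  (running 1/24)
⟨..|..⟩ = √(48/5)·(1/24) = +0.129099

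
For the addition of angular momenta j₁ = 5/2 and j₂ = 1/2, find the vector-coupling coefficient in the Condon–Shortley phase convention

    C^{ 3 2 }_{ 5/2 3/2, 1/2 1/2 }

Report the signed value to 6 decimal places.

j₁+j₂−J=0  J+j₁−j₂=5  J−j₁+j₂=1  j₁+j₂+J+1=7
(j₁±m₁, j₂±m₂, J±M) = (4,1,1,0,5,1)
P² = 480
sum k=0..0:
  [0] +1/24 = 1/24
S = 1/24
C² = P²·S² = 5/6 ; C = +0.912871

+0.912871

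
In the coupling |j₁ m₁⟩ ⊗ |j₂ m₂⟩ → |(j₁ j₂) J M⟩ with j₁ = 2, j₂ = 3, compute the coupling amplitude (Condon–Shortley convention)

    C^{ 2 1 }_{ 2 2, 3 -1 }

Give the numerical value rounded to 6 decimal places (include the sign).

j₁+j₂−J=3  J+j₁−j₂=1  J−j₁+j₂=3  j₁+j₂+J+1=8
(j₁±m₁, j₂±m₂, J±M) = (4,0,2,4,3,1)
P² = 216/7
sum k=0..0:
  [0] +1/12 = 1/12
S = 1/12
C² = P²·S² = 3/14 ; C = +0.462910

+√(3/14) ≈ +0.462910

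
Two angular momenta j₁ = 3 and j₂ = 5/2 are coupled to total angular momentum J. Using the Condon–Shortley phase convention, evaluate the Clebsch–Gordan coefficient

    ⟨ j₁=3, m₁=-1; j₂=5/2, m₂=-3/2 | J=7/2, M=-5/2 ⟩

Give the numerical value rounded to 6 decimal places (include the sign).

−√(10/63) = -0.398410

j₁+j₂−J=2  J+j₁−j₂=4  J−j₁+j₂=3  j₁+j₂+J+1=10
(j₁±m₁, j₂±m₂, J±M) = (2,4,1,4,1,6)
P² = 18432/35
sum k=0..1:
  [0] +1/96 = 1/96
  [1] −1/36 = -1/36
S = -5/288
C² = P²·S² = 10/63 ; C = -0.398410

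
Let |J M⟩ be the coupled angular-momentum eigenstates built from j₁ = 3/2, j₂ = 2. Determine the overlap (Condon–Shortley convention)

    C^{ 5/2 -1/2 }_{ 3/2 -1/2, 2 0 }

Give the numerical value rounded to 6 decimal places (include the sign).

-0.292770  (= −√(3/35))

j₁+j₂−J=1  J+j₁−j₂=2  J−j₁+j₂=3  j₁+j₂+J+1=7
(j₁±m₁, j₂±m₂, J±M) = (1,2,2,2,2,3)
P² = 48/35
sum k=0..1:
  [0] +1/4 = 1/4
  [1] −1/2 = -1/2
S = -1/4
C² = P²·S² = 3/35 ; C = -0.292770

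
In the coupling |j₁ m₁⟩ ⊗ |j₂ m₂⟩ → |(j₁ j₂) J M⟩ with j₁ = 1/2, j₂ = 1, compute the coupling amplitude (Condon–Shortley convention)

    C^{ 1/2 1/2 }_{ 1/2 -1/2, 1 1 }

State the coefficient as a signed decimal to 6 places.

-0.816497

j₁+j₂−J=1  J+j₁−j₂=0  J−j₁+j₂=1  j₁+j₂+J+1=3
(j₁±m₁, j₂±m₂, J±M) = (0,1,2,0,1,0)
P² = 2/3
sum k=1..1:
  [1] −1/1 = -1
S = -1
C² = P²·S² = 2/3 ; C = -0.816497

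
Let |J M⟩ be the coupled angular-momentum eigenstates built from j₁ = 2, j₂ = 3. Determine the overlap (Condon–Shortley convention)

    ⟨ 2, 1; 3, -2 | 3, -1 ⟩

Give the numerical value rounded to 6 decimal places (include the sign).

√[7·2!2!4!/9! · 3!1!1!5!2!4!] = √(64)
  +(−1)^0/∏(0,2,1,1,1,3)! = 1/12  (running 1/12)
  +(−1)^1/∏(1,1,0,0,2,4)! = -1/48  (running 1/16)
⟨..|..⟩ = √(64)·(1/16) = +0.500000

+√(1/4) = +0.500000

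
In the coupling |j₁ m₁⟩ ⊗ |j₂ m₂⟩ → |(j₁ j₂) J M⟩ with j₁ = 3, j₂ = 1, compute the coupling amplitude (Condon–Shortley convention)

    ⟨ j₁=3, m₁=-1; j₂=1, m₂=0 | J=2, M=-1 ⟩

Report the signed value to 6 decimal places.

−√(8/21) ≈ -0.617213

j₁+j₂−J=2  J+j₁−j₂=4  J−j₁+j₂=0  j₁+j₂+J+1=7
(j₁±m₁, j₂±m₂, J±M) = (2,4,1,1,1,3)
P² = 96/7
sum k=1..1:
  [1] −1/6 = -1/6
S = -1/6
C² = P²·S² = 8/21 ; C = -0.617213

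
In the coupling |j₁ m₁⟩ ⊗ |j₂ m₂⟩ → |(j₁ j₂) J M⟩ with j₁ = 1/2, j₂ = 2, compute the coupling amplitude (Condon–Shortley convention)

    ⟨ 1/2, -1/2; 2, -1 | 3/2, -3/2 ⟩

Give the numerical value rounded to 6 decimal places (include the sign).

−√(1/5) = -0.447214

triangle: 1!×0!×3!/5! = 6/120
(j±m)!: 0!×1!×1!×3!×0!×3! = 36
prefactor² = (2J+1)×Δ×N² = 36/5
  k=1: −1/(1!×0!×0!×0!×0!×3!) = -1/6
Σ = -1/6  ⇒  CG² = 36/5×(-1/6)² = 1/5
CG = −√(1/5) = -0.447214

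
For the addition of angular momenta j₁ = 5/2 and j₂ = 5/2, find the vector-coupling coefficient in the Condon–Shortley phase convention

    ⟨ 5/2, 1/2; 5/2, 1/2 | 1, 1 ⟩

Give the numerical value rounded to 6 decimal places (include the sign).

+0.507093

√[3·4!1!1!/7! · 3!2!3!2!2!0!] = √(144/35)
  +(−1)^2/∏(2,2,0,1,1,0)! = 1/4  (running 1/4)
⟨..|..⟩ = √(144/35)·(1/4) = +0.507093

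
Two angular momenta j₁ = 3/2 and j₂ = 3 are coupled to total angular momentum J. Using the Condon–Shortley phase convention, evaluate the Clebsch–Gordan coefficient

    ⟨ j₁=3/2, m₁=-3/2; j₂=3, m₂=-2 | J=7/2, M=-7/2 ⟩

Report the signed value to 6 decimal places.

j₁+j₂−J=1  J+j₁−j₂=2  J−j₁+j₂=5  j₁+j₂+J+1=9
(j₁±m₁, j₂±m₂, J±M) = (0,3,1,5,0,7)
P² = 19200
sum k=1..1:
  [1] −1/240 = -1/240
S = -1/240
C² = P²·S² = 1/3 ; C = -0.577350

-0.577350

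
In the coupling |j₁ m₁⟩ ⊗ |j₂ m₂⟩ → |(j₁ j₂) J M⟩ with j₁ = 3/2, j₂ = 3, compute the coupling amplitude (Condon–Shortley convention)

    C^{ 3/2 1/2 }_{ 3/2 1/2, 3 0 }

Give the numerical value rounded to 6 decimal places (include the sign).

√[4·3!0!3!/7! · 2!1!3!3!2!1!] = √(144/35)
  +(−1)^1/∏(1,2,0,2,0,1)! = -1/4  (running -1/4)
⟨..|..⟩ = √(144/35)·(-1/4) = -0.507093

−√(9/35) = -0.507093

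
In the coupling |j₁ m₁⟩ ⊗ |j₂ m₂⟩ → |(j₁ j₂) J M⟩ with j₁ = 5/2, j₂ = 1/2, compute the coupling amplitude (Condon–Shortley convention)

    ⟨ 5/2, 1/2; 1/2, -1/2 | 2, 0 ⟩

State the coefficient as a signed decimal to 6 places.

triangle: 1!×4!×0!/6! = 24/720
(j±m)!: 3!×2!×0!×1!×2!×2! = 48
prefactor² = (2J+1)×Δ×N² = 8
  k=0: +1/(0!×1!×2!×0!×2!×0!) = 1/4
Σ = 1/4  ⇒  CG² = 8×1/4² = 1/2
CG = +√(1/2) = +0.707107

+√(1/2) ≈ +0.707107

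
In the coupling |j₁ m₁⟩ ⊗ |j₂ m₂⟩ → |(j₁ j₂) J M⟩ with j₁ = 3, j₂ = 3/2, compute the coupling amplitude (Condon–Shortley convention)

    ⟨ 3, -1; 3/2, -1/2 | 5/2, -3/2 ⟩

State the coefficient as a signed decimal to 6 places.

−√(7/20) ≈ -0.591608

j₁+j₂−J=2  J+j₁−j₂=4  J−j₁+j₂=1  j₁+j₂+J+1=8
(j₁±m₁, j₂±m₂, J±M) = (2,4,1,2,1,4)
P² = 576/35
sum k=0..1:
  [0] +1/48 = 1/48
  [1] −1/6 = -1/6
S = -7/48
C² = P²·S² = 7/20 ; C = -0.591608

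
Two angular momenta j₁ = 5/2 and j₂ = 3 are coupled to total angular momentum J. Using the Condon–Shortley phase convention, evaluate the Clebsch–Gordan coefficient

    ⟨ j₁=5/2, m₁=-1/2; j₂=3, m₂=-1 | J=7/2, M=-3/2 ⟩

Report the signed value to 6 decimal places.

j₁+j₂−J=2  J+j₁−j₂=3  J−j₁+j₂=4  j₁+j₂+J+1=10
(j₁±m₁, j₂±m₂, J±M) = (2,3,2,4,2,5)
P² = 3072/35
sum k=0..2:
  [0] +1/48 = 1/48
  [1] −1/12 = -1/12
  [2] +1/96 = 1/96
S = -5/96
C² = P²·S² = 5/21 ; C = -0.487950

-0.487950  (= −√(5/21))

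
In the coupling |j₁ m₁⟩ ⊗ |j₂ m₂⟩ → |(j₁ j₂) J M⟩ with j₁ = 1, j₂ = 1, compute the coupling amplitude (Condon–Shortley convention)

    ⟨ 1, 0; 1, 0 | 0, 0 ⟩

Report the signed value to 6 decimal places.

j₁+j₂−J=2  J+j₁−j₂=0  J−j₁+j₂=0  j₁+j₂+J+1=3
(j₁±m₁, j₂±m₂, J±M) = (1,1,1,1,0,0)
P² = 1/3
sum k=1..1:
  [1] −1/1 = -1
S = -1
C² = P²·S² = 1/3 ; C = -0.577350

-0.577350  (= −√(1/3))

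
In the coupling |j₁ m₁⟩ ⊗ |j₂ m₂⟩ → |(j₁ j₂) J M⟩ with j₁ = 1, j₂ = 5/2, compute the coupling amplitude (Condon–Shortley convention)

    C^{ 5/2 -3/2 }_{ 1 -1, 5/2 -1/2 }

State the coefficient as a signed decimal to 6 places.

-0.676123

triangle: 1!*1!*4!/7! = 24/5040
(j±m)!: 0!*2!*2!*3!*1!*4! = 576
prefactor² = (2J+1)*Δ*N² = 576/35
  k=1: −1/(1!*0!*1!*1!*0!*3!) = -1/6
Σ = -1/6  ⇒  CG² = 576/35*(-1/6)² = 16/35
CG = −√(16/35) = -0.676123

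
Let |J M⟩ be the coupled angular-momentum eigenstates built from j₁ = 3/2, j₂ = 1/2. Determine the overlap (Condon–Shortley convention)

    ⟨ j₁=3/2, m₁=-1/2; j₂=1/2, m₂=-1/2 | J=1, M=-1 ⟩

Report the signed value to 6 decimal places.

triangle: 1!*2!*0!/4! = 2/24
(j±m)!: 1!*2!*0!*1!*0!*2! = 4
prefactor² = (2J+1)*Δ*N² = 1
  k=0: +1/(0!*1!*2!*0!*0!*0!) = 1/2
Σ = 1/2  ⇒  CG² = 1*1/2² = 1/4
CG = +√(1/4) = +0.500000

+√(1/4) = +0.500000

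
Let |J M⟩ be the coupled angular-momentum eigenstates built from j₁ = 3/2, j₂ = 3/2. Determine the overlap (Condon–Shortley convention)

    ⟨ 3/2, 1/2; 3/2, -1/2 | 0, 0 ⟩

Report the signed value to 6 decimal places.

-0.500000

triangle: 3!×0!×0!/4! = 6/24
(j±m)!: 2!×1!×1!×2!×0!×0! = 4
prefactor² = (2J+1)×Δ×N² = 1
  k=1: −1/(1!×2!×0!×0!×0!×0!) = -1/2
Σ = -1/2  ⇒  CG² = 1×(-1/2)² = 1/4
CG = −√(1/4) = -0.500000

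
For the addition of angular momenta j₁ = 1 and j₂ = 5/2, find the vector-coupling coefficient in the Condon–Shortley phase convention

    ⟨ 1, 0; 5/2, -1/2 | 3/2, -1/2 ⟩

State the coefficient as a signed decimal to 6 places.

j₁+j₂−J=2  J+j₁−j₂=0  J−j₁+j₂=3  j₁+j₂+J+1=6
(j₁±m₁, j₂±m₂, J±M) = (1,1,2,3,1,2)
P² = 8/5
sum k=1..1:
  [1] −1/2 = -1/2
S = -1/2
C² = P²·S² = 2/5 ; C = -0.632456

−√(2/5) ≈ -0.632456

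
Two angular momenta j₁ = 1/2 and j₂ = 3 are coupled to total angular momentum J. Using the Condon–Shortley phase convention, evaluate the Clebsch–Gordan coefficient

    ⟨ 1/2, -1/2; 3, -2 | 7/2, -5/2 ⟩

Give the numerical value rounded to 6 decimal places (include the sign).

+√(6/7) ≈ +0.925820

j₁+j₂−J=0  J+j₁−j₂=1  J−j₁+j₂=6  j₁+j₂+J+1=8
(j₁±m₁, j₂±m₂, J±M) = (0,1,1,5,1,6)
P² = 86400/7
sum k=0..0:
  [0] +1/120 = 1/120
S = 1/120
C² = P²·S² = 6/7 ; C = +0.925820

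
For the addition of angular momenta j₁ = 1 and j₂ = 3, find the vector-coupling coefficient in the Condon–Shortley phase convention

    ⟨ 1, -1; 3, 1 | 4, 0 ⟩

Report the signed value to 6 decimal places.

+√(3/14) = +0.462910

√[9·0!2!6!/9! · 0!2!4!2!4!4!] = √(13824/7)
  +(−1)^0/∏(0,0,2,4,0,2)! = 1/96  (running 1/96)
⟨..|..⟩ = √(13824/7)·(1/96) = +0.462910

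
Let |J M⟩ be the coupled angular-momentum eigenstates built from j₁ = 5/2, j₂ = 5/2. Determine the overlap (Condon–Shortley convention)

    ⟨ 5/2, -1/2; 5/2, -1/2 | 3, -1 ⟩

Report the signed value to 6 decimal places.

−√(4/15) = -0.516398

j₁+j₂−J=2  J+j₁−j₂=3  J−j₁+j₂=3  j₁+j₂+J+1=9
(j₁±m₁, j₂±m₂, J±M) = (2,3,2,3,2,4)
P² = 48/5
sum k=0..2:
  [0] +1/24 = 1/24
  [1] −1/4 = -1/4
  [2] +1/24 = 1/24
S = -1/6
C² = P²·S² = 4/15 ; C = -0.516398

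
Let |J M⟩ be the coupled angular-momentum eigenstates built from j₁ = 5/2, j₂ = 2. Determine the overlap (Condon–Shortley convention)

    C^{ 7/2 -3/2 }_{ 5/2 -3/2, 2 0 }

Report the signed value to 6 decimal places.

j₁+j₂−J=1  J+j₁−j₂=4  J−j₁+j₂=3  j₁+j₂+J+1=9
(j₁±m₁, j₂±m₂, J±M) = (1,4,2,2,2,5)
P² = 512/7
sum k=0..1:
  [0] +1/48 = 1/48
  [1] −1/12 = -1/12
S = -1/16
C² = P²·S² = 2/7 ; C = -0.534522

−√(2/7) ≈ -0.534522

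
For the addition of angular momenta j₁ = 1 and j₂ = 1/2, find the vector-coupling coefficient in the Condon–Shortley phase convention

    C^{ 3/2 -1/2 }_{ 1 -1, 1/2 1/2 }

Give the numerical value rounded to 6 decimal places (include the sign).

j₁+j₂−J=0  J+j₁−j₂=2  J−j₁+j₂=1  j₁+j₂+J+1=4
(j₁±m₁, j₂±m₂, J±M) = (0,2,1,0,1,2)
P² = 4/3
sum k=0..0:
  [0] +1/2 = 1/2
S = 1/2
C² = P²·S² = 1/3 ; C = +0.577350

+0.577350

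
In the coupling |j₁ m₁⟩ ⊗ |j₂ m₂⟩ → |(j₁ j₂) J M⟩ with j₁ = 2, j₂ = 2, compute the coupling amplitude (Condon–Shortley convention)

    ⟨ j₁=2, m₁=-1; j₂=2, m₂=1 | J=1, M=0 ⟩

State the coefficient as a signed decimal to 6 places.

+0.316228  (= +√(1/10))

j₁+j₂−J=3  J+j₁−j₂=1  J−j₁+j₂=1  j₁+j₂+J+1=6
(j₁±m₁, j₂±m₂, J±M) = (1,3,3,1,1,1)
P² = 9/10
sum k=2..3:
  [2] +1/2 = 1/2
  [3] −1/6 = -1/6
S = 1/3
C² = P²·S² = 1/10 ; C = +0.316228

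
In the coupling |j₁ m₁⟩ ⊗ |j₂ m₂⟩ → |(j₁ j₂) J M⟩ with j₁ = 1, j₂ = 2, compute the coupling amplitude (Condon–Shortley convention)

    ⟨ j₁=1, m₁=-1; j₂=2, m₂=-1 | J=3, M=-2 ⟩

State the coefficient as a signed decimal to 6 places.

+√(2/3) ≈ +0.816497

√[7·0!2!4!/7! · 0!2!1!3!1!5!] = √(96)
  +(−1)^0/∏(0,0,2,1,0,3)! = 1/12  (running 1/12)
⟨..|..⟩ = √(96)·(1/12) = +0.816497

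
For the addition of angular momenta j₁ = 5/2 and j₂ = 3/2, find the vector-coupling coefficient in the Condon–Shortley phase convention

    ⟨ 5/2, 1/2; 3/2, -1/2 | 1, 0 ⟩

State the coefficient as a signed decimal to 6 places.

triangle: 3!*2!*0!/6! = 12/720
(j±m)!: 3!*2!*1!*2!*1!*1! = 24
prefactor² = (2J+1)*Δ*N² = 6/5
  k=1: −1/(1!*2!*1!*0!*1!*0!) = -1/2
Σ = -1/2  ⇒  CG² = 6/5*(-1/2)² = 3/10
CG = −√(3/10) = -0.547723

−√(3/10) ≈ -0.547723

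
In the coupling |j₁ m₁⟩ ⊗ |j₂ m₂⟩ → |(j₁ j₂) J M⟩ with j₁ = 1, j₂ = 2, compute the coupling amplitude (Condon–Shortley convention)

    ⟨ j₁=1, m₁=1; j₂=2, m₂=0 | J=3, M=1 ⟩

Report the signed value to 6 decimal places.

+0.632456  (= +√(2/5))

j₁+j₂−J=0  J+j₁−j₂=2  J−j₁+j₂=4  j₁+j₂+J+1=7
(j₁±m₁, j₂±m₂, J±M) = (2,0,2,2,4,2)
P² = 128/5
sum k=0..0:
  [0] +1/8 = 1/8
S = 1/8
C² = P²·S² = 2/5 ; C = +0.632456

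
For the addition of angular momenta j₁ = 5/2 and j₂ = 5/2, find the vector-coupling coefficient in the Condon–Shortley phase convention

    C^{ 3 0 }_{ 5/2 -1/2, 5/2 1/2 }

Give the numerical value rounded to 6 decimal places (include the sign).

√[7·2!3!3!/9! · 2!3!3!2!3!3!] = √(36/5)
  +(−1)^0/∏(0,2,3,3,0,0)! = 1/72  (running 1/72)
  +(−1)^1/∏(1,1,2,2,1,1)! = -1/4  (running -17/72)
  +(−1)^2/∏(2,0,1,1,2,2)! = 1/8  (running -1/9)
⟨..|..⟩ = √(36/5)·(-1/9) = -0.298142

−√(4/45) ≈ -0.298142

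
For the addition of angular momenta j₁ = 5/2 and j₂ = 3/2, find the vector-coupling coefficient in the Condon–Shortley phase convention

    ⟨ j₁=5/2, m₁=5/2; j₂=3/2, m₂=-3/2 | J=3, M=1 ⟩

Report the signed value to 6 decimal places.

+√(1/8) ≈ +0.353553

triangle: 1!*4!*2!/8! = 48/40320
(j±m)!: 5!*0!*0!*3!*4!*2! = 34560
prefactor² = (2J+1)*Δ*N² = 288
  k=0: +1/(0!*1!*0!*0!*4!*2!) = 1/48
Σ = 1/48  ⇒  CG² = 288*1/48² = 1/8
CG = +√(1/8) = +0.353553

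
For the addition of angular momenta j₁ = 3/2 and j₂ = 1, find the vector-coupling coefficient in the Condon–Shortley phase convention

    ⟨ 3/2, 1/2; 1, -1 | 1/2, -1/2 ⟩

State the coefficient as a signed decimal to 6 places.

+√(1/6) ≈ +0.408248

triangle: 2!×1!×0!/4! = 2/24
(j±m)!: 2!×1!×0!×2!×0!×1! = 4
prefactor² = (2J+1)×Δ×N² = 2/3
  k=0: +1/(0!×2!×1!×0!×0!×0!) = 1/2
Σ = 1/2  ⇒  CG² = 2/3×1/2² = 1/6
CG = +√(1/6) = +0.408248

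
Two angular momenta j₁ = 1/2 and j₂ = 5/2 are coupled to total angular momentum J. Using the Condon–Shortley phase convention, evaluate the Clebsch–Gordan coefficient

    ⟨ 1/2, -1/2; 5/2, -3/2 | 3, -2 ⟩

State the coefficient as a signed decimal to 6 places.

+√(5/6) ≈ +0.912871

triangle: 0!·1!·5!/7! = 120/5040
(j±m)!: 0!·1!·1!·4!·1!·5! = 2880
prefactor² = (2J+1)·Δ·N² = 480
  k=0: +1/(0!·0!·1!·1!·0!·4!) = 1/24
Σ = 1/24  ⇒  CG² = 480·1/24² = 5/6
CG = +√(5/6) = +0.912871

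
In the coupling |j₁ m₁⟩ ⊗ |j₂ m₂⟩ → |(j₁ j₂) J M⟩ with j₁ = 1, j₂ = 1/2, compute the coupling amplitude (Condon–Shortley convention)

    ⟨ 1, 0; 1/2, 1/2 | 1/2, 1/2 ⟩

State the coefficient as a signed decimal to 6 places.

j₁+j₂−J=1  J+j₁−j₂=1  J−j₁+j₂=0  j₁+j₂+J+1=3
(j₁±m₁, j₂±m₂, J±M) = (1,1,1,0,1,0)
P² = 1/3
sum k=1..1:
  [1] −1/1 = -1
S = -1
C² = P²·S² = 1/3 ; C = -0.577350

-0.577350  (= −√(1/3))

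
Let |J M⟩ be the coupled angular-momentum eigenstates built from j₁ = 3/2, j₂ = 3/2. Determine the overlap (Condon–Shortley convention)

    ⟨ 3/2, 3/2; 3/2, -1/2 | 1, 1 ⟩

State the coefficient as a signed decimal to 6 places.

+0.547723

j₁+j₂−J=2  J+j₁−j₂=1  J−j₁+j₂=1  j₁+j₂+J+1=5
(j₁±m₁, j₂±m₂, J±M) = (3,0,1,2,2,0)
P² = 6/5
sum k=0..0:
  [0] +1/2 = 1/2
S = 1/2
C² = P²·S² = 3/10 ; C = +0.547723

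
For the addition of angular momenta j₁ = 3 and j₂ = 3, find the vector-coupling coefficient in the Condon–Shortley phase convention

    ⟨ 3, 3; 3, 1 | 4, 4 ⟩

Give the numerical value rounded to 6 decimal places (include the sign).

triangle: 2!·4!·4!/11! = 1152/39916800
(j±m)!: 6!·0!·4!·2!·8!·0! = 1393459200
prefactor² = (2J+1)·Δ·N² = 3981312/11
  k=0: +1/(0!·2!·0!·4!·4!·0!) = 1/1152
Σ = 1/1152  ⇒  CG² = 3981312/11·1/1152² = 3/11
CG = +√(3/11) = +0.522233

+0.522233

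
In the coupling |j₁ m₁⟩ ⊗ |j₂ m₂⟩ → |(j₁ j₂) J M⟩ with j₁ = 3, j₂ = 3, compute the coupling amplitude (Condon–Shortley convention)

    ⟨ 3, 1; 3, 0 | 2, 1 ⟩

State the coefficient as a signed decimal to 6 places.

+√(1/42) = +0.154303

j₁+j₂−J=4  J+j₁−j₂=2  J−j₁+j₂=2  j₁+j₂+J+1=9
(j₁±m₁, j₂±m₂, J±M) = (4,2,3,3,3,1)
P² = 96/7
sum k=1..2:
  [1] −1/12 = -1/12
  [2] +1/8 = 1/8
S = 1/24
C² = P²·S² = 1/42 ; C = +0.154303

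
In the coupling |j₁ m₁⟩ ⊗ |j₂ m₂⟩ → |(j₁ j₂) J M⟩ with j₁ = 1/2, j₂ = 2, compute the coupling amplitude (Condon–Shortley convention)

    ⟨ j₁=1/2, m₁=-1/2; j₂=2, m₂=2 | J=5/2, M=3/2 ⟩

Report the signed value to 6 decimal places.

√[6·0!1!4!/6! · 0!1!4!0!4!1!] = √(576/5)
  +(−1)^0/∏(0,0,1,4,0,0)! = 1/24  (running 1/24)
⟨..|..⟩ = √(576/5)·(1/24) = +0.447214

+√(1/5) ≈ +0.447214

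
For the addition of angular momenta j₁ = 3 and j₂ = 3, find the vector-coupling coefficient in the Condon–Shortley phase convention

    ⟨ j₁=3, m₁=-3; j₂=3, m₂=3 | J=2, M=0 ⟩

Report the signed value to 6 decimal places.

triangle: 4!·2!·2!/9! = 96/362880
(j±m)!: 0!·6!·6!·0!·2!·2! = 2073600
prefactor² = (2J+1)·Δ·N² = 19200/7
  k=4: +1/(4!·0!·2!·2!·0!·0!) = 1/96
Σ = 1/96  ⇒  CG² = 19200/7·1/96² = 25/84
CG = +√(25/84) = +0.545545

+√(25/84) ≈ +0.545545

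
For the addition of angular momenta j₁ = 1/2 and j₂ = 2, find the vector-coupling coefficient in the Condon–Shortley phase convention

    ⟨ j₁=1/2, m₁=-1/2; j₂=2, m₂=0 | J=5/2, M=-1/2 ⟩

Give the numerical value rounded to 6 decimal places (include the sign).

j₁+j₂−J=0  J+j₁−j₂=1  J−j₁+j₂=4  j₁+j₂+J+1=6
(j₁±m₁, j₂±m₂, J±M) = (0,1,2,2,2,3)
P² = 48/5
sum k=0..0:
  [0] +1/4 = 1/4
S = 1/4
C² = P²·S² = 3/5 ; C = +0.774597

+0.774597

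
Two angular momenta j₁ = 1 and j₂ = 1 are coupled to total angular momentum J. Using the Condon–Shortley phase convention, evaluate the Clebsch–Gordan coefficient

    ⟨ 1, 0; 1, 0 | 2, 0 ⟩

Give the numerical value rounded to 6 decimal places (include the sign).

+0.816497  (= +√(2/3))

√[5·0!2!2!/5! · 1!1!1!1!2!2!] = √(2/3)
  +(−1)^0/∏(0,0,1,1,1,1)! = 1  (running 1)
⟨..|..⟩ = √(2/3)·(1) = +0.816497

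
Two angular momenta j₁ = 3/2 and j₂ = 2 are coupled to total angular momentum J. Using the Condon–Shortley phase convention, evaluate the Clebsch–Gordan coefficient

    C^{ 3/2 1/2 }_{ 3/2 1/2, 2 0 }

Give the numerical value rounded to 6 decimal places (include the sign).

-0.447214  (= −√(1/5))

√[4·2!1!2!/6! · 2!1!2!2!2!1!] = √(16/45)
  +(−1)^0/∏(0,2,1,2,0,0)! = 1/4  (running 1/4)
  +(−1)^1/∏(1,1,0,1,1,1)! = -1  (running -3/4)
⟨..|..⟩ = √(16/45)·(-3/4) = -0.447214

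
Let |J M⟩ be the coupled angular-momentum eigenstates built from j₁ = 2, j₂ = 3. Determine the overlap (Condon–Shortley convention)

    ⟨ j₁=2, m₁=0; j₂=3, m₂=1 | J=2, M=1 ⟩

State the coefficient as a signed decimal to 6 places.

+0.377964  (= +√(1/7))

triangle: 3!*1!*3!/8! = 36/40320
(j±m)!: 2!*2!*4!*2!*3!*1! = 1152
prefactor² = (2J+1)*Δ*N² = 36/7
  k=1: −1/(1!*2!*1!*3!*0!*0!) = -1/12
  k=2: +1/(2!*1!*0!*2!*1!*1!) = 1/4
Σ = 1/6  ⇒  CG² = 36/7*1/6² = 1/7
CG = +√(1/7) = +0.377964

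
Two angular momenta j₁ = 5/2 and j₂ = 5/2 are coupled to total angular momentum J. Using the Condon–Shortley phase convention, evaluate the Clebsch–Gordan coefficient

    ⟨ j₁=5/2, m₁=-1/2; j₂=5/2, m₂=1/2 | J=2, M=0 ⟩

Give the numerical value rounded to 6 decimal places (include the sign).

triangle: 3!×2!×2!/8! = 24/40320
(j±m)!: 2!×3!×3!×2!×2!×2! = 576
prefactor² = (2J+1)×Δ×N² = 12/7
  k=1: −1/(1!×2!×2!×2!×0!×0!) = -1/8
  k=2: +1/(2!×1!×1!×1!×1!×1!) = 1/2
  k=3: −1/(3!×0!×0!×0!×2!×2!) = -1/24
Σ = 1/3  ⇒  CG² = 12/7×1/3² = 4/21
CG = +√(4/21) = +0.436436

+0.436436  (= +√(4/21))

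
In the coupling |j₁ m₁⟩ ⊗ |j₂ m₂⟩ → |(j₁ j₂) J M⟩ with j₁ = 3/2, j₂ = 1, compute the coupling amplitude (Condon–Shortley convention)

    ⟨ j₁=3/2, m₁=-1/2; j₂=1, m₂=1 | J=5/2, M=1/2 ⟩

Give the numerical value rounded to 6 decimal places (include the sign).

+√(3/10) ≈ +0.547723

√[6·0!3!2!/6! · 1!2!2!0!3!2!] = √(24/5)
  +(−1)^0/∏(0,0,2,2,1,0)! = 1/4  (running 1/4)
⟨..|..⟩ = √(24/5)·(1/4) = +0.547723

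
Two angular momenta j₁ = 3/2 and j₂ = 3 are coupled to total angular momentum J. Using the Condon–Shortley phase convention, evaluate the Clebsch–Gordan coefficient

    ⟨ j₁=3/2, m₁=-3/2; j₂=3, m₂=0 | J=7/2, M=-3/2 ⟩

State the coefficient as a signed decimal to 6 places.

−√(10/21) ≈ -0.690066

j₁+j₂−J=1  J+j₁−j₂=2  J−j₁+j₂=5  j₁+j₂+J+1=9
(j₁±m₁, j₂±m₂, J±M) = (0,3,3,3,2,5)
P² = 1920/7
sum k=1..1:
  [1] −1/24 = -1/24
S = -1/24
C² = P²·S² = 10/21 ; C = -0.690066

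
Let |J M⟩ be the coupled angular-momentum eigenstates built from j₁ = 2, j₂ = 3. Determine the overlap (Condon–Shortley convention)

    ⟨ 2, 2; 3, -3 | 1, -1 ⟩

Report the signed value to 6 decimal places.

+√(3/7) ≈ +0.654654

√[3·4!0!2!/7! · 4!0!0!6!0!2!] = √(6912/7)
  +(−1)^0/∏(0,4,0,0,0,2)! = 1/48  (running 1/48)
⟨..|..⟩ = √(6912/7)·(1/48) = +0.654654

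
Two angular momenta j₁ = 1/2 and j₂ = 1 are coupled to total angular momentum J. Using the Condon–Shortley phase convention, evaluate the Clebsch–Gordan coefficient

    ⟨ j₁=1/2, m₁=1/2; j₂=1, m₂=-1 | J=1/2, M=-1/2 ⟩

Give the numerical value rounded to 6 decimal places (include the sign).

√[2·1!0!1!/3! · 1!0!0!2!0!1!] = √(2/3)
  +(−1)^0/∏(0,1,0,0,0,1)! = 1  (running 1)
⟨..|..⟩ = √(2/3)·(1) = +0.816497

+0.816497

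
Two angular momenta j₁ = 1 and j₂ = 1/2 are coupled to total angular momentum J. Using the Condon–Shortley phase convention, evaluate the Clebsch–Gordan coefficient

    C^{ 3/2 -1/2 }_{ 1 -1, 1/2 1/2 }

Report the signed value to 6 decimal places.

+√(1/3) = +0.577350

√[4·0!2!1!/4! · 0!2!1!0!1!2!] = √(4/3)
  +(−1)^0/∏(0,0,2,1,0,0)! = 1/2  (running 1/2)
⟨..|..⟩ = √(4/3)·(1/2) = +0.577350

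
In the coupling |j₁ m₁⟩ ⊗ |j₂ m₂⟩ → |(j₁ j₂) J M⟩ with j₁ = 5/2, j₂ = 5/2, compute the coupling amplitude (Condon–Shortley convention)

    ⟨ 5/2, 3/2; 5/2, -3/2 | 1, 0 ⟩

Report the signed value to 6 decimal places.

-0.358569

√[3·4!1!1!/7! · 4!1!1!4!1!1!] = √(288/35)
  +(−1)^0/∏(0,4,1,1,0,0)! = 1/24  (running 1/24)
  +(−1)^1/∏(1,3,0,0,1,1)! = -1/6  (running -1/8)
⟨..|..⟩ = √(288/35)·(-1/8) = -0.358569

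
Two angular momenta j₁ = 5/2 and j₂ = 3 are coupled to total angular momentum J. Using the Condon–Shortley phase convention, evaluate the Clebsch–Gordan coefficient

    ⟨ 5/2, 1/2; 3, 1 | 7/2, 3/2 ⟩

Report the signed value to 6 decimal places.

−√(5/21) = -0.487950

triangle: 2!*3!*4!/10! = 288/3628800
(j±m)!: 3!*2!*4!*2!*5!*2! = 138240
prefactor² = (2J+1)*Δ*N² = 3072/35
  k=0: +1/(0!*2!*2!*4!*1!*0!) = 1/96
  k=1: −1/(1!*1!*1!*3!*2!*1!) = -1/12
  k=2: +1/(2!*0!*0!*2!*3!*2!) = 1/48
Σ = -5/96  ⇒  CG² = 3072/35*(-5/96)² = 5/21
CG = −√(5/21) = -0.487950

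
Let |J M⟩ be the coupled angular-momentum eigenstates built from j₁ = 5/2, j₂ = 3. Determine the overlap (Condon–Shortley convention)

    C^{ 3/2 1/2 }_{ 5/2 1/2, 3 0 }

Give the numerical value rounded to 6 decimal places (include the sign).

+√(4/35) ≈ +0.338062

√[4·4!1!2!/8! · 3!2!3!3!2!1!] = √(144/35)
  +(−1)^1/∏(1,3,1,2,0,0)! = -1/12  (running -1/12)
  +(−1)^2/∏(2,2,0,1,1,1)! = 1/4  (running 1/6)
⟨..|..⟩ = √(144/35)·(1/6) = +0.338062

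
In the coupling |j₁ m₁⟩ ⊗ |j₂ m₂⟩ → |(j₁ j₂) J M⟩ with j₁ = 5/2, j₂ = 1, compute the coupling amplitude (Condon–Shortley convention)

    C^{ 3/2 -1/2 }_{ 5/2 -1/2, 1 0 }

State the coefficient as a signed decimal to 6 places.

−√(2/5) ≈ -0.632456

j₁+j₂−J=2  J+j₁−j₂=3  J−j₁+j₂=0  j₁+j₂+J+1=6
(j₁±m₁, j₂±m₂, J±M) = (2,3,1,1,1,2)
P² = 8/5
sum k=1..1:
  [1] −1/2 = -1/2
S = -1/2
C² = P²·S² = 2/5 ; C = -0.632456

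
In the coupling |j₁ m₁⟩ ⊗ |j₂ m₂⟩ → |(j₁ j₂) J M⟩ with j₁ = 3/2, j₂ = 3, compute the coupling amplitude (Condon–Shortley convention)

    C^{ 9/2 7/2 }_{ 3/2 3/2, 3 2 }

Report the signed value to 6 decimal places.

+√(2/3) = +0.816497

j₁+j₂−J=0  J+j₁−j₂=3  J−j₁+j₂=6  j₁+j₂+J+1=10
(j₁±m₁, j₂±m₂, J±M) = (3,0,5,1,8,1)
P² = 345600
sum k=0..0:
  [0] +1/720 = 1/720
S = 1/720
C² = P²·S² = 2/3 ; C = +0.816497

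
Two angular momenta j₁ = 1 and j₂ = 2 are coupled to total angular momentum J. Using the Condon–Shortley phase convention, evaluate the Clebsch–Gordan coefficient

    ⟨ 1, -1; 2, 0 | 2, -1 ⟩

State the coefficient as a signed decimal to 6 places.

triangle: 1!×1!×3!/6! = 6/720
(j±m)!: 0!×2!×2!×2!×1!×3! = 48
prefactor² = (2J+1)×Δ×N² = 2
  k=1: −1/(1!×0!×1!×1!×0!×2!) = -1/2
Σ = -1/2  ⇒  CG² = 2×(-1/2)² = 1/2
CG = −√(1/2) = -0.707107

-0.707107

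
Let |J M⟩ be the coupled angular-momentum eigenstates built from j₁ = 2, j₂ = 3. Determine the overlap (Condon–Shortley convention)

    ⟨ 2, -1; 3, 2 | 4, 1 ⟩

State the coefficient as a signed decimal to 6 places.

-0.591608

triangle: 1!·3!·5!/10! = 720/3628800
(j±m)!: 1!·3!·5!·1!·5!·3! = 518400
prefactor² = (2J+1)·Δ·N² = 6480/7
  k=0: +1/(0!·1!·3!·5!·0!·0!) = 1/720
  k=1: −1/(1!·0!·2!·4!·1!·1!) = -1/48
Σ = -7/360  ⇒  CG² = 6480/7·(-7/360)² = 7/20
CG = −√(7/20) = -0.591608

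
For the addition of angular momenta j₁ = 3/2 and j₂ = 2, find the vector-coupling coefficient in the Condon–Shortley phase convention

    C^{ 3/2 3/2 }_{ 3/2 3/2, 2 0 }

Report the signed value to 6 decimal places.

+√(1/5) = +0.447214

j₁+j₂−J=2  J+j₁−j₂=1  J−j₁+j₂=2  j₁+j₂+J+1=6
(j₁±m₁, j₂±m₂, J±M) = (3,0,2,2,3,0)
P² = 16/5
sum k=0..0:
  [0] +1/4 = 1/4
S = 1/4
C² = P²·S² = 1/5 ; C = +0.447214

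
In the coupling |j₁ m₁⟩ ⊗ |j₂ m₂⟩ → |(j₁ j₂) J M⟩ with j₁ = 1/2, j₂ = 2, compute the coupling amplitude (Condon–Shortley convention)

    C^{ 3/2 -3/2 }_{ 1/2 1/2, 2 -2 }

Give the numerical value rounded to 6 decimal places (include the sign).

+0.894427  (= +√(4/5))

j₁+j₂−J=1  J+j₁−j₂=0  J−j₁+j₂=3  j₁+j₂+J+1=5
(j₁±m₁, j₂±m₂, J±M) = (1,0,0,4,0,3)
P² = 144/5
sum k=0..0:
  [0] +1/6 = 1/6
S = 1/6
C² = P²·S² = 4/5 ; C = +0.894427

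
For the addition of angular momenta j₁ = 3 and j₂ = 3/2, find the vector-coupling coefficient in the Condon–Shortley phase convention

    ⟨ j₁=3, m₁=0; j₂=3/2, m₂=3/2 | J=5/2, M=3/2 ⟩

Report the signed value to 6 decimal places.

triangle: 2!·4!·1!/8! = 48/40320
(j±m)!: 3!·3!·3!·0!·4!·1! = 5184
prefactor² = (2J+1)·Δ·N² = 1296/35
  k=2: +1/(2!·0!·1!·1!·3!·0!) = 1/12
Σ = 1/12  ⇒  CG² = 1296/35·1/12² = 9/35
CG = +√(9/35) = +0.507093

+√(9/35) = +0.507093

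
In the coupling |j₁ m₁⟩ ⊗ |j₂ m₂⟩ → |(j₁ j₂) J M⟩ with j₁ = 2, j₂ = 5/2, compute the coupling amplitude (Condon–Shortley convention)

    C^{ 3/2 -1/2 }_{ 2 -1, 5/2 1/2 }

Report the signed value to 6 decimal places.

+√(5/21) ≈ +0.487950

√[4·3!1!2!/7! · 1!3!3!2!1!2!] = √(48/35)
  +(−1)^2/∏(2,1,1,1,0,1)! = 1/2  (running 1/2)
  +(−1)^3/∏(3,0,0,0,1,2)! = -1/12  (running 5/12)
⟨..|..⟩ = √(48/35)·(5/12) = +0.487950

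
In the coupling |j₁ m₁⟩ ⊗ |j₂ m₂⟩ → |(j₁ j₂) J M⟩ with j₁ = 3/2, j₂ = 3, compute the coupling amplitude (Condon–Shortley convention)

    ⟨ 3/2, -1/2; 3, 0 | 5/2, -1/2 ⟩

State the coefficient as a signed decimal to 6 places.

-0.414039  (= −√(6/35))

j₁+j₂−J=2  J+j₁−j₂=1  J−j₁+j₂=4  j₁+j₂+J+1=8
(j₁±m₁, j₂±m₂, J±M) = (1,2,3,3,2,3)
P² = 216/35
sum k=1..2:
  [1] −1/4 = -1/4
  [2] +1/12 = 1/12
S = -1/6
C² = P²·S² = 6/35 ; C = -0.414039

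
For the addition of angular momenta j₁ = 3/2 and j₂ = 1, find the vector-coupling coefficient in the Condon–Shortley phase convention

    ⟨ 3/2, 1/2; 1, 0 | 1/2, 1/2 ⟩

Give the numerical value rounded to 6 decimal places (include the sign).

-0.577350

√[2·2!1!0!/4! · 2!1!1!1!1!0!] = √(1/3)
  +(−1)^1/∏(1,1,0,0,1,0)! = -1  (running -1)
⟨..|..⟩ = √(1/3)·(-1) = -0.577350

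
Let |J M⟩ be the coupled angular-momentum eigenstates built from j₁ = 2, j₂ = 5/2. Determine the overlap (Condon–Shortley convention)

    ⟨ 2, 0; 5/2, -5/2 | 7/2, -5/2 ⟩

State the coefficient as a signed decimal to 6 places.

triangle: 1!*3!*4!/9! = 144/362880
(j±m)!: 2!*2!*0!*5!*1!*6! = 345600
prefactor² = (2J+1)*Δ*N² = 7680/7
  k=0: +1/(0!*1!*2!*0!*1!*4!) = 1/48
Σ = 1/48  ⇒  CG² = 7680/7*1/48² = 10/21
CG = +√(10/21) = +0.690066

+0.690066  (= +√(10/21))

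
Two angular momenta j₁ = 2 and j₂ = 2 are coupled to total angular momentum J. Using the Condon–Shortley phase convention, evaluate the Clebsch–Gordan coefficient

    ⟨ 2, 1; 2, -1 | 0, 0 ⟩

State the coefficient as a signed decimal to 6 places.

√[1·4!0!0!/5! · 3!1!1!3!0!0!] = √(36/5)
  +(−1)^1/∏(1,3,0,0,0,0)! = -1/6  (running -1/6)
⟨..|..⟩ = √(36/5)·(-1/6) = -0.447214

-0.447214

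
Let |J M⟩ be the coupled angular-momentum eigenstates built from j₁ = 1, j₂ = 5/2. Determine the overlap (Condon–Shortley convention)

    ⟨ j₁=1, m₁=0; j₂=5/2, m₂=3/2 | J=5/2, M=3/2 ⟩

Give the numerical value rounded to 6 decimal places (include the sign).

j₁+j₂−J=1  J+j₁−j₂=1  J−j₁+j₂=4  j₁+j₂+J+1=7
(j₁±m₁, j₂±m₂, J±M) = (1,1,4,1,4,1)
P² = 576/35
sum k=0..1:
  [0] +1/24 = 1/24
  [1] −1/6 = -1/6
S = -1/8
C² = P²·S² = 9/35 ; C = -0.507093

−√(9/35) = -0.507093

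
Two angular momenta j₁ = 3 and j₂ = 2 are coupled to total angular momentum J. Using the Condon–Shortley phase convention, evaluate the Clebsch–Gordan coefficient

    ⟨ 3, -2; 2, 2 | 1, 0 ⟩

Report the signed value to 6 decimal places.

+0.377964

j₁+j₂−J=4  J+j₁−j₂=2  J−j₁+j₂=0  j₁+j₂+J+1=7
(j₁±m₁, j₂±m₂, J±M) = (1,5,4,0,1,1)
P² = 576/7
sum k=4..4:
  [4] +1/24 = 1/24
S = 1/24
C² = P²·S² = 1/7 ; C = +0.377964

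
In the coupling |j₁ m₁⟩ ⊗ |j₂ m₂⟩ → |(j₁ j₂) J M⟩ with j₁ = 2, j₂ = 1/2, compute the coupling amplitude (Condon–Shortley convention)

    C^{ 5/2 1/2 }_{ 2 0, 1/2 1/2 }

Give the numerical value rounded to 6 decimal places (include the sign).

+0.774597

√[6·0!4!1!/6! · 2!2!1!0!3!2!] = √(48/5)
  +(−1)^0/∏(0,0,2,1,2,0)! = 1/4  (running 1/4)
⟨..|..⟩ = √(48/5)·(1/4) = +0.774597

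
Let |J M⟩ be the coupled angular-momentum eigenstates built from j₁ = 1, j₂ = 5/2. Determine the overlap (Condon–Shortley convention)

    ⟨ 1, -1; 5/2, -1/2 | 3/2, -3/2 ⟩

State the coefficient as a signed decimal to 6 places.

+0.258199

j₁+j₂−J=2  J+j₁−j₂=0  J−j₁+j₂=3  j₁+j₂+J+1=6
(j₁±m₁, j₂±m₂, J±M) = (0,2,2,3,0,3)
P² = 48/5
sum k=2..2:
  [2] +1/12 = 1/12
S = 1/12
C² = P²·S² = 1/15 ; C = +0.258199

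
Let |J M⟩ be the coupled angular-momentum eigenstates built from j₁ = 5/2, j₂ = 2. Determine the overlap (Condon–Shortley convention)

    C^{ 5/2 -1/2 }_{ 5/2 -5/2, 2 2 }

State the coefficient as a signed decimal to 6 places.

triangle: 2!·3!·2!/8! = 24/40320
(j±m)!: 0!·5!·4!·0!·2!·3! = 34560
prefactor² = (2J+1)·Δ·N² = 864/7
  k=2: +1/(2!·0!·3!·2!·0!·0!) = 1/24
Σ = 1/24  ⇒  CG² = 864/7·1/24² = 3/14
CG = +√(3/14) = +0.462910

+0.462910  (= +√(3/14))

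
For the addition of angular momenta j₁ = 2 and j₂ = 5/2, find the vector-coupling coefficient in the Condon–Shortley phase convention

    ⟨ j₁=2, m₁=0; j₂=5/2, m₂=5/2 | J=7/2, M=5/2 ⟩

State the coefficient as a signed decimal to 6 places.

j₁+j₂−J=1  J+j₁−j₂=3  J−j₁+j₂=4  j₁+j₂+J+1=9
(j₁±m₁, j₂±m₂, J±M) = (2,2,5,0,6,1)
P² = 7680/7
sum k=1..1:
  [1] −1/48 = -1/48
S = -1/48
C² = P²·S² = 10/21 ; C = -0.690066

−√(10/21) = -0.690066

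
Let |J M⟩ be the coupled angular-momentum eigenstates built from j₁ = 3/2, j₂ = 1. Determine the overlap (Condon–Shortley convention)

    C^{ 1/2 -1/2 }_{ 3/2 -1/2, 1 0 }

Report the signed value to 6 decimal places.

-0.577350

√[2·2!1!0!/4! · 1!2!1!1!0!1!] = √(1/3)
  +(−1)^1/∏(1,1,1,0,0,0)! = -1  (running -1)
⟨..|..⟩ = √(1/3)·(-1) = -0.577350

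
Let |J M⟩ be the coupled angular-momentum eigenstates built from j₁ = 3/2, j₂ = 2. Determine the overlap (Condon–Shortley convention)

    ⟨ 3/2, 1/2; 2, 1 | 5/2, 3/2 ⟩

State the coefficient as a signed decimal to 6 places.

-0.169031

j₁+j₂−J=1  J+j₁−j₂=2  J−j₁+j₂=3  j₁+j₂+J+1=7
(j₁±m₁, j₂±m₂, J±M) = (2,1,3,1,4,1)
P² = 144/35
sum k=0..1:
  [0] +1/6 = 1/6
  [1] −1/4 = -1/4
S = -1/12
C² = P²·S² = 1/35 ; C = -0.169031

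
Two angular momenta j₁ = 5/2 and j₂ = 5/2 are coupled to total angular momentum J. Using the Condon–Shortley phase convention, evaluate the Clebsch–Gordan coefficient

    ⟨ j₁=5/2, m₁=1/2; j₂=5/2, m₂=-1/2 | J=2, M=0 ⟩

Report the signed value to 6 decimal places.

−√(4/21) = -0.436436

√[5·3!2!2!/8! · 3!2!2!3!2!2!] = √(12/7)
  +(−1)^0/∏(0,3,2,2,0,0)! = 1/24  (running 1/24)
  +(−1)^1/∏(1,2,1,1,1,1)! = -1/2  (running -11/24)
  +(−1)^2/∏(2,1,0,0,2,2)! = 1/8  (running -1/3)
⟨..|..⟩ = √(12/7)·(-1/3) = -0.436436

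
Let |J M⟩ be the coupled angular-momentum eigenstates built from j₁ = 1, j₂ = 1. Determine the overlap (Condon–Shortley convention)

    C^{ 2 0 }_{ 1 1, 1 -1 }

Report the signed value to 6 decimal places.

triangle: 0!*2!*2!/5! = 4/120
(j±m)!: 2!*0!*0!*2!*2!*2! = 16
prefactor² = (2J+1)*Δ*N² = 8/3
  k=0: +1/(0!*0!*0!*0!*2!*2!) = 1/4
Σ = 1/4  ⇒  CG² = 8/3*1/4² = 1/6
CG = +√(1/6) = +0.408248

+√(1/6) ≈ +0.408248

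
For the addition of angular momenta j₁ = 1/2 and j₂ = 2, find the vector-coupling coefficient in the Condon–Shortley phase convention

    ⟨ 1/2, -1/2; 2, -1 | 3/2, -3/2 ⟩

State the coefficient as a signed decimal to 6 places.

triangle: 1!·0!·3!/5! = 6/120
(j±m)!: 0!·1!·1!·3!·0!·3! = 36
prefactor² = (2J+1)·Δ·N² = 36/5
  k=1: −1/(1!·0!·0!·0!·0!·3!) = -1/6
Σ = -1/6  ⇒  CG² = 36/5·(-1/6)² = 1/5
CG = −√(1/5) = -0.447214

-0.447214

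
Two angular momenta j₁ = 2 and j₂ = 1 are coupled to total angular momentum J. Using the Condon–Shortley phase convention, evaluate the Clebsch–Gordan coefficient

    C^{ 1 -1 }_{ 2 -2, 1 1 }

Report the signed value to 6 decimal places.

+√(3/5) = +0.774597

√[3·2!2!0!/5! · 0!4!2!0!0!2!] = √(48/5)
  +(−1)^2/∏(2,0,2,0,0,0)! = 1/4  (running 1/4)
⟨..|..⟩ = √(48/5)·(1/4) = +0.774597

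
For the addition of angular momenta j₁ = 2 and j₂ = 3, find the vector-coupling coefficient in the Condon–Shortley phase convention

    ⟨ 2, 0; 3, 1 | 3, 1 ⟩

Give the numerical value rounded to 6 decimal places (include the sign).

triangle: 2!·2!·4!/9! = 96/362880
(j±m)!: 2!·2!·4!·2!·4!·2! = 9216
prefactor² = (2J+1)·Δ·N² = 256/15
  k=0: +1/(0!·2!·2!·4!·0!·0!) = 1/96
  k=1: −1/(1!·1!·1!·3!·1!·1!) = -1/6
  k=2: +1/(2!·0!·0!·2!·2!·2!) = 1/16
Σ = -3/32  ⇒  CG² = 256/15·(-3/32)² = 3/20
CG = −√(3/20) = -0.387298

-0.387298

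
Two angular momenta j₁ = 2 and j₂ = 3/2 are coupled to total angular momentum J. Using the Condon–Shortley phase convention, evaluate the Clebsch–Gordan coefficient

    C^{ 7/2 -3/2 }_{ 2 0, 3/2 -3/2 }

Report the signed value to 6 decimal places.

+√(2/7) = +0.534522

triangle: 0!·4!·3!/8! = 144/40320
(j±m)!: 2!·2!·0!·3!·2!·5! = 5760
prefactor² = (2J+1)·Δ·N² = 1152/7
  k=0: +1/(0!·0!·2!·0!·2!·3!) = 1/24
Σ = 1/24  ⇒  CG² = 1152/7·1/24² = 2/7
CG = +√(2/7) = +0.534522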